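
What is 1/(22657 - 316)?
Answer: 1/22341 ≈ 4.4761e-5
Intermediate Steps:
1/(22657 - 316) = 1/22341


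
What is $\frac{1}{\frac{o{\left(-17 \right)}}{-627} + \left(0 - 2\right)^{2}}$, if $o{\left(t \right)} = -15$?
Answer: $\frac{209}{841} \approx 0.24851$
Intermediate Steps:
$\frac{1}{\frac{o{\left(-17 \right)}}{-627} + \left(0 - 2\right)^{2}} = \frac{1}{- \frac{15}{-627} + \left(0 - 2\right)^{2}} = \frac{1}{\left(-15\right) \left(- \frac{1}{627}\right) + \left(-2\right)^{2}} = \frac{1}{\frac{5}{209} + 4} = \frac{1}{\frac{841}{209}} = \frac{209}{841}$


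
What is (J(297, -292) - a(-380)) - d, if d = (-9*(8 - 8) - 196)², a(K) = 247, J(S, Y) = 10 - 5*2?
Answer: -38663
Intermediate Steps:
J(S, Y) = 0 (J(S, Y) = 10 - 10 = 0)
d = 38416 (d = (-9*0 - 196)² = (0 - 196)² = (-196)² = 38416)
(J(297, -292) - a(-380)) - d = (0 - 1*247) - 1*38416 = (0 - 247) - 38416 = -247 - 38416 = -38663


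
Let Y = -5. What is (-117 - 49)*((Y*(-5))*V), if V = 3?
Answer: -12450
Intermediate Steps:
(-117 - 49)*((Y*(-5))*V) = (-117 - 49)*(-5*(-5)*3) = -4150*3 = -166*75 = -12450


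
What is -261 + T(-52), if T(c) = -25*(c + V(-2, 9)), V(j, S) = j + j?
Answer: 1139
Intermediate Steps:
V(j, S) = 2*j
T(c) = 100 - 25*c (T(c) = -25*(c + 2*(-2)) = -25*(c - 4) = -25*(-4 + c) = 100 - 25*c)
-261 + T(-52) = -261 + (100 - 25*(-52)) = -261 + (100 + 1300) = -261 + 1400 = 1139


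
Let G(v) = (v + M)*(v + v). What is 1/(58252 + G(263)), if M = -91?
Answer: 1/148724 ≈ 6.7239e-6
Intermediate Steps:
G(v) = 2*v*(-91 + v) (G(v) = (v - 91)*(v + v) = (-91 + v)*(2*v) = 2*v*(-91 + v))
1/(58252 + G(263)) = 1/(58252 + 2*263*(-91 + 263)) = 1/(58252 + 2*263*172) = 1/(58252 + 90472) = 1/148724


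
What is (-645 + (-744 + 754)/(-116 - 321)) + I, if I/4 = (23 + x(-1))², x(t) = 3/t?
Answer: 417325/437 ≈ 954.98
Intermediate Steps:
I = 1600 (I = 4*(23 + 3/(-1))² = 4*(23 + 3*(-1))² = 4*(23 - 3)² = 4*20² = 4*400 = 1600)
(-645 + (-744 + 754)/(-116 - 321)) + I = (-645 + (-744 + 754)/(-116 - 321)) + 1600 = (-645 + 10/(-437)) + 1600 = (-645 + 10*(-1/437)) + 1600 = (-645 - 10/437) + 1600 = -281875/437 + 1600 = 417325/437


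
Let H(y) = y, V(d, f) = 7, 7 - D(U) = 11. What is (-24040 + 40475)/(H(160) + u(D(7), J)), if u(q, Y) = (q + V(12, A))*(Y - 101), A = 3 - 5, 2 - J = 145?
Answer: -16435/572 ≈ -28.733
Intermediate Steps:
J = -143 (J = 2 - 1*145 = 2 - 145 = -143)
D(U) = -4 (D(U) = 7 - 1*11 = 7 - 11 = -4)
A = -2
u(q, Y) = (-101 + Y)*(7 + q) (u(q, Y) = (q + 7)*(Y - 101) = (7 + q)*(-101 + Y) = (-101 + Y)*(7 + q))
(-24040 + 40475)/(H(160) + u(D(7), J)) = (-24040 + 40475)/(160 + (-707 - 101*(-4) + 7*(-143) - 143*(-4))) = 16435/(160 + (-707 + 404 - 1001 + 572)) = 16435/(160 - 732) = 16435/(-572) = 16435*(-1/572) = -16435/572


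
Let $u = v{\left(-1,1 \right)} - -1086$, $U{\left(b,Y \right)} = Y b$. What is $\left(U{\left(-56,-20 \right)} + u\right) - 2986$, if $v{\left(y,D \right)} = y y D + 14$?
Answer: $-765$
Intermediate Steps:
$v{\left(y,D \right)} = 14 + D y^{2}$ ($v{\left(y,D \right)} = y^{2} D + 14 = D y^{2} + 14 = 14 + D y^{2}$)
$u = 1101$ ($u = \left(14 + 1 \left(-1\right)^{2}\right) - -1086 = \left(14 + 1 \cdot 1\right) + 1086 = \left(14 + 1\right) + 1086 = 15 + 1086 = 1101$)
$\left(U{\left(-56,-20 \right)} + u\right) - 2986 = \left(\left(-20\right) \left(-56\right) + 1101\right) - 2986 = \left(1120 + 1101\right) - 2986 = 2221 - 2986 = -765$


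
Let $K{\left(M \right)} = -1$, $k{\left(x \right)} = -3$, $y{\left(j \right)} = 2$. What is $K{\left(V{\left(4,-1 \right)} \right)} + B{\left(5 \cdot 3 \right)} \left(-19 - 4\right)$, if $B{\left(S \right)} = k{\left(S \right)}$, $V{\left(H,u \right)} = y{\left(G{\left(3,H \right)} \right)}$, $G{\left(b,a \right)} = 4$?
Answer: $68$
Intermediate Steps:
$V{\left(H,u \right)} = 2$
$B{\left(S \right)} = -3$
$K{\left(V{\left(4,-1 \right)} \right)} + B{\left(5 \cdot 3 \right)} \left(-19 - 4\right) = -1 - 3 \left(-19 - 4\right) = -1 - -69 = -1 + 69 = 68$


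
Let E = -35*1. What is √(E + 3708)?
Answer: √3673 ≈ 60.605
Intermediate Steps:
E = -35
√(E + 3708) = √(-35 + 3708) = √3673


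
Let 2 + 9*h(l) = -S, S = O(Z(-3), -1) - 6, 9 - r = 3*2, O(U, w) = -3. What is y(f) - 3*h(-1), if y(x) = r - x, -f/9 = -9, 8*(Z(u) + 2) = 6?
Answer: -241/3 ≈ -80.333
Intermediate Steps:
Z(u) = -5/4 (Z(u) = -2 + (1/8)*6 = -2 + 3/4 = -5/4)
f = 81 (f = -9*(-9) = 81)
r = 3 (r = 9 - 3*2 = 9 - 1*6 = 9 - 6 = 3)
S = -9 (S = -3 - 6 = -9)
y(x) = 3 - x
h(l) = 7/9 (h(l) = -2/9 + (-1*(-9))/9 = -2/9 + (1/9)*9 = -2/9 + 1 = 7/9)
y(f) - 3*h(-1) = (3 - 1*81) - 3*7/9 = (3 - 81) - 7/3 = -78 - 7/3 = -241/3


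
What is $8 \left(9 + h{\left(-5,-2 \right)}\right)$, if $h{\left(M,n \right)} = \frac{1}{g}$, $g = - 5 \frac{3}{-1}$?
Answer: $\frac{1088}{15} \approx 72.533$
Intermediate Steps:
$g = 15$ ($g = - 5 \cdot 3 \left(-1\right) = \left(-5\right) \left(-3\right) = 15$)
$h{\left(M,n \right)} = \frac{1}{15}$
$8 \left(9 + h{\left(-5,-2 \right)}\right) = 8 \left(9 + \frac{1}{15}\right) = 8 \cdot \frac{136}{15} = \frac{1088}{15}$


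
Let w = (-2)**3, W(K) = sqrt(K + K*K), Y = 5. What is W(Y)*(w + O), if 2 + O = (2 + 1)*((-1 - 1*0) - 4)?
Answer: -25*sqrt(30) ≈ -136.93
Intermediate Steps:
W(K) = sqrt(K + K**2)
w = -8
O = -17 (O = -2 + (2 + 1)*((-1 - 1*0) - 4) = -2 + 3*((-1 + 0) - 4) = -2 + 3*(-1 - 4) = -2 + 3*(-5) = -2 - 15 = -17)
W(Y)*(w + O) = sqrt(5*(1 + 5))*(-8 - 17) = sqrt(5*6)*(-25) = sqrt(30)*(-25) = -25*sqrt(30)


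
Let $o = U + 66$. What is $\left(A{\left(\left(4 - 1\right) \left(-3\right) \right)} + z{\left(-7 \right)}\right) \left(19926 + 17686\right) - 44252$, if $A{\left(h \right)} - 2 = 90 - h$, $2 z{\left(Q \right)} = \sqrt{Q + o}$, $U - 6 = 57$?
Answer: $3754560 + 18806 \sqrt{122} \approx 3.9623 \cdot 10^{6}$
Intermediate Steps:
$U = 63$ ($U = 6 + 57 = 63$)
$o = 129$ ($o = 63 + 66 = 129$)
$z{\left(Q \right)} = \frac{\sqrt{129 + Q}}{2}$ ($z{\left(Q \right)} = \frac{\sqrt{Q + 129}}{2} = \frac{\sqrt{129 + Q}}{2}$)
$A{\left(h \right)} = 92 - h$ ($A{\left(h \right)} = 2 - \left(-90 + h\right) = 92 - h$)
$\left(A{\left(\left(4 - 1\right) \left(-3\right) \right)} + z{\left(-7 \right)}\right) \left(19926 + 17686\right) - 44252 = \left(\left(92 - \left(4 - 1\right) \left(-3\right)\right) + \frac{\sqrt{129 - 7}}{2}\right) \left(19926 + 17686\right) - 44252 = \left(\left(92 - 3 \left(-3\right)\right) + \frac{\sqrt{122}}{2}\right) 37612 - 44252 = \left(\left(92 - -9\right) + \frac{\sqrt{122}}{2}\right) 37612 - 44252 = \left(\left(92 + 9\right) + \frac{\sqrt{122}}{2}\right) 37612 - 44252 = \left(101 + \frac{\sqrt{122}}{2}\right) 37612 - 44252 = \left(3798812 + 18806 \sqrt{122}\right) - 44252 = 3754560 + 18806 \sqrt{122}$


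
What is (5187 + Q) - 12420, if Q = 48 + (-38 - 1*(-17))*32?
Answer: -7857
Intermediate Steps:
Q = -624 (Q = 48 + (-38 + 17)*32 = 48 - 21*32 = 48 - 672 = -624)
(5187 + Q) - 12420 = (5187 - 624) - 12420 = 4563 - 12420 = -7857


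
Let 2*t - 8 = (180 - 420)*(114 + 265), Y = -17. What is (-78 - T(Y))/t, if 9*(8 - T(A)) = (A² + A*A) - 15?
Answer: 211/409284 ≈ 0.00051553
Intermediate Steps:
T(A) = 29/3 - 2*A²/9 (T(A) = 8 - ((A² + A*A) - 15)/9 = 8 - ((A² + A²) - 15)/9 = 8 - (2*A² - 15)/9 = 8 - (-15 + 2*A²)/9 = 8 + (5/3 - 2*A²/9) = 29/3 - 2*A²/9)
t = -45476 (t = 4 + ((180 - 420)*(114 + 265))/2 = 4 + (-240*379)/2 = 4 + (½)*(-90960) = 4 - 45480 = -45476)
(-78 - T(Y))/t = (-78 - (29/3 - 2/9*(-17)²))/(-45476) = (-78 - (29/3 - 2/9*289))*(-1/45476) = (-78 - (29/3 - 578/9))*(-1/45476) = (-78 - 1*(-491/9))*(-1/45476) = (-78 + 491/9)*(-1/45476) = -211/9*(-1/45476) = 211/409284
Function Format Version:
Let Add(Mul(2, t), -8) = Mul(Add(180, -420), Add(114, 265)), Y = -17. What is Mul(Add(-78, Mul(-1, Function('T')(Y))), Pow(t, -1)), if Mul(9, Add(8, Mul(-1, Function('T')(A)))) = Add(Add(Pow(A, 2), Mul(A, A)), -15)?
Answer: Rational(211, 409284) ≈ 0.00051553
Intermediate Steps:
Function('T')(A) = Add(Rational(29, 3), Mul(Rational(-2, 9), Pow(A, 2))) (Function('T')(A) = Add(8, Mul(Rational(-1, 9), Add(Add(Pow(A, 2), Mul(A, A)), -15))) = Add(8, Mul(Rational(-1, 9), Add(Add(Pow(A, 2), Pow(A, 2)), -15))) = Add(8, Mul(Rational(-1, 9), Add(Mul(2, Pow(A, 2)), -15))) = Add(8, Mul(Rational(-1, 9), Add(-15, Mul(2, Pow(A, 2))))) = Add(8, Add(Rational(5, 3), Mul(Rational(-2, 9), Pow(A, 2)))) = Add(Rational(29, 3), Mul(Rational(-2, 9), Pow(A, 2))))
t = -45476 (t = Add(4, Mul(Rational(1, 2), Mul(Add(180, -420), Add(114, 265)))) = Add(4, Mul(Rational(1, 2), Mul(-240, 379))) = Add(4, Mul(Rational(1, 2), -90960)) = Add(4, -45480) = -45476)
Mul(Add(-78, Mul(-1, Function('T')(Y))), Pow(t, -1)) = Mul(Add(-78, Mul(-1, Add(Rational(29, 3), Mul(Rational(-2, 9), Pow(-17, 2))))), Pow(-45476, -1)) = Mul(Add(-78, Mul(-1, Add(Rational(29, 3), Mul(Rational(-2, 9), 289)))), Rational(-1, 45476)) = Mul(Add(-78, Mul(-1, Add(Rational(29, 3), Rational(-578, 9)))), Rational(-1, 45476)) = Mul(Add(-78, Mul(-1, Rational(-491, 9))), Rational(-1, 45476)) = Mul(Add(-78, Rational(491, 9)), Rational(-1, 45476)) = Mul(Rational(-211, 9), Rational(-1, 45476)) = Rational(211, 409284)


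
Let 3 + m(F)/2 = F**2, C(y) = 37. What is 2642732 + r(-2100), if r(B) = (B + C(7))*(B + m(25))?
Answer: 4408660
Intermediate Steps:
m(F) = -6 + 2*F**2
r(B) = (37 + B)*(1244 + B) (r(B) = (B + 37)*(B + (-6 + 2*25**2)) = (37 + B)*(B + (-6 + 2*625)) = (37 + B)*(B + (-6 + 1250)) = (37 + B)*(B + 1244) = (37 + B)*(1244 + B))
2642732 + r(-2100) = 2642732 + (46028 + (-2100)**2 + 1281*(-2100)) = 2642732 + (46028 + 4410000 - 2690100) = 2642732 + 1765928 = 4408660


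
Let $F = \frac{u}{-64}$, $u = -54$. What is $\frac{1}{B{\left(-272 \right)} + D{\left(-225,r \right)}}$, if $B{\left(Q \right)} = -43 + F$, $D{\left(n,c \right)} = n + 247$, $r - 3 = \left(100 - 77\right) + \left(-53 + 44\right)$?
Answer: $- \frac{32}{645} \approx -0.049612$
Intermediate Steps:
$r = 17$ ($r = 3 + \left(\left(100 - 77\right) + \left(-53 + 44\right)\right) = 3 + \left(23 - 9\right) = 3 + 14 = 17$)
$D{\left(n,c \right)} = 247 + n$
$F = \frac{27}{32}$ ($F = - \frac{54}{-64} = \left(-54\right) \left(- \frac{1}{64}\right) = \frac{27}{32} \approx 0.84375$)
$B{\left(Q \right)} = - \frac{1349}{32}$ ($B{\left(Q \right)} = -43 + \frac{27}{32} = - \frac{1349}{32}$)
$\frac{1}{B{\left(-272 \right)} + D{\left(-225,r \right)}} = \frac{1}{- \frac{1349}{32} + \left(247 - 225\right)} = \frac{1}{- \frac{1349}{32} + 22} = \frac{1}{- \frac{645}{32}} = - \frac{32}{645}$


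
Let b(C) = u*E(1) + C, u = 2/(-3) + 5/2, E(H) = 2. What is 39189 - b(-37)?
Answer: 117667/3 ≈ 39222.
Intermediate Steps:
u = 11/6 (u = 2*(-1/3) + 5*(1/2) = -2/3 + 5/2 = 11/6 ≈ 1.8333)
b(C) = 11/3 + C (b(C) = (11/6)*2 + C = 11/3 + C)
39189 - b(-37) = 39189 - (11/3 - 37) = 39189 - 1*(-100/3) = 39189 + 100/3 = 117667/3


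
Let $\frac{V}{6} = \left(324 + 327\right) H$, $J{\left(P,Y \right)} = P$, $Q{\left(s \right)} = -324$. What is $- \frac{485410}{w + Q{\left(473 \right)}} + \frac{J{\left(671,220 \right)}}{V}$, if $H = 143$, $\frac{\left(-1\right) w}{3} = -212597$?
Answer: $- \frac{8203087831}{10789766442} \approx -0.76027$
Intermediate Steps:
$w = 637791$ ($w = \left(-3\right) \left(-212597\right) = 637791$)
$V = 558558$ ($V = 6 \left(324 + 327\right) 143 = 6 \cdot 651 \cdot 143 = 6 \cdot 93093 = 558558$)
$- \frac{485410}{w + Q{\left(473 \right)}} + \frac{J{\left(671,220 \right)}}{V} = - \frac{485410}{637791 - 324} + \frac{671}{558558} = - \frac{485410}{637467} + 671 \cdot \frac{1}{558558} = \left(-485410\right) \frac{1}{637467} + \frac{61}{50778} = - \frac{485410}{637467} + \frac{61}{50778} = - \frac{8203087831}{10789766442}$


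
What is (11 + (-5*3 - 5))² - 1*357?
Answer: -276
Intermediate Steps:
(11 + (-5*3 - 5))² - 1*357 = (11 + (-15 - 5))² - 357 = (11 - 20)² - 357 = (-9)² - 357 = 81 - 357 = -276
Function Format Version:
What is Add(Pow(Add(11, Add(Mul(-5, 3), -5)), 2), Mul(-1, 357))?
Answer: -276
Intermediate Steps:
Add(Pow(Add(11, Add(Mul(-5, 3), -5)), 2), Mul(-1, 357)) = Add(Pow(Add(11, Add(-15, -5)), 2), -357) = Add(Pow(Add(11, -20), 2), -357) = Add(Pow(-9, 2), -357) = Add(81, -357) = -276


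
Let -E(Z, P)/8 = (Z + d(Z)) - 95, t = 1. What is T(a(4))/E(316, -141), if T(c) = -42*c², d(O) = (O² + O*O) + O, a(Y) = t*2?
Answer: 3/28607 ≈ 0.00010487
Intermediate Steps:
a(Y) = 2 (a(Y) = 1*2 = 2)
d(O) = O + 2*O² (d(O) = (O² + O²) + O = 2*O² + O = O + 2*O²)
E(Z, P) = 760 - 8*Z - 8*Z*(1 + 2*Z) (E(Z, P) = -8*((Z + Z*(1 + 2*Z)) - 95) = -8*(-95 + Z + Z*(1 + 2*Z)) = 760 - 8*Z - 8*Z*(1 + 2*Z))
T(a(4))/E(316, -141) = (-42*2²)/(760 - 16*316 - 16*316²) = (-42*4)/(760 - 5056 - 16*99856) = -168/(760 - 5056 - 1597696) = -168/(-1601992) = -168*(-1/1601992) = 3/28607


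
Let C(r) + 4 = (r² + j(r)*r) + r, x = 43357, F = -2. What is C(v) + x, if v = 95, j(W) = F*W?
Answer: 34423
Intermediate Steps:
j(W) = -2*W
C(r) = -4 + r - r² (C(r) = -4 + ((r² + (-2*r)*r) + r) = -4 + ((r² - 2*r²) + r) = -4 + (-r² + r) = -4 + (r - r²) = -4 + r - r²)
C(v) + x = (-4 + 95 - 1*95²) + 43357 = (-4 + 95 - 1*9025) + 43357 = (-4 + 95 - 9025) + 43357 = -8934 + 43357 = 34423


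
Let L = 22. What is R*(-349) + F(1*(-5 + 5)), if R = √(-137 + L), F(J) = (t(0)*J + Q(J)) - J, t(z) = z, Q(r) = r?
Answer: -349*I*√115 ≈ -3742.6*I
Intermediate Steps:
F(J) = 0 (F(J) = (0*J + J) - J = (0 + J) - J = J - J = 0)
R = I*√115 (R = √(-137 + 22) = √(-115) = I*√115 ≈ 10.724*I)
R*(-349) + F(1*(-5 + 5)) = (I*√115)*(-349) + 0 = -349*I*√115 + 0 = -349*I*√115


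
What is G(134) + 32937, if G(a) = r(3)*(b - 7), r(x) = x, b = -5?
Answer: 32901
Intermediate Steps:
G(a) = -36 (G(a) = 3*(-5 - 7) = 3*(-12) = -36)
G(134) + 32937 = -36 + 32937 = 32901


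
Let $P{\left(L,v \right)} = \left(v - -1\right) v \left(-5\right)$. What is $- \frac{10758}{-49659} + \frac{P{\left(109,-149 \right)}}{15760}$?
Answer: $- \frac{88430921}{13043764} \approx -6.7796$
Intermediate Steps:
$P{\left(L,v \right)} = - 5 v \left(1 + v\right)$ ($P{\left(L,v \right)} = \left(v + 1\right) v \left(-5\right) = \left(1 + v\right) v \left(-5\right) = v \left(1 + v\right) \left(-5\right) = - 5 v \left(1 + v\right)$)
$- \frac{10758}{-49659} + \frac{P{\left(109,-149 \right)}}{15760} = - \frac{10758}{-49659} + \frac{\left(-5\right) \left(-149\right) \left(1 - 149\right)}{15760} = \left(-10758\right) \left(- \frac{1}{49659}\right) + \left(-5\right) \left(-149\right) \left(-148\right) \frac{1}{15760} = \frac{3586}{16553} - \frac{5513}{788} = - \frac{88430921}{13043764}$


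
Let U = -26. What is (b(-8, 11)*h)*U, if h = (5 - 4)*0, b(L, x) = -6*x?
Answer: 0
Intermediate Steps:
h = 0 (h = 1*0 = 0)
(b(-8, 11)*h)*U = (-6*11*0)*(-26) = -66*0*(-26) = 0*(-26) = 0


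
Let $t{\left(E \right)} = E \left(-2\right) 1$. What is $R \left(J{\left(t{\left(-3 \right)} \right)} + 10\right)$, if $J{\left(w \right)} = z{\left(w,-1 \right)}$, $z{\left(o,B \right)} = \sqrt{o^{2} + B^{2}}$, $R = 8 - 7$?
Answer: $10 + \sqrt{37} \approx 16.083$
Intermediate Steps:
$R = 1$ ($R = 8 - 7 = 1$)
$t{\left(E \right)} = - 2 E$ ($t{\left(E \right)} = - 2 E 1 = - 2 E$)
$z{\left(o,B \right)} = \sqrt{B^{2} + o^{2}}$
$J{\left(w \right)} = \sqrt{1 + w^{2}}$ ($J{\left(w \right)} = \sqrt{\left(-1\right)^{2} + w^{2}} = \sqrt{1 + w^{2}}$)
$R \left(J{\left(t{\left(-3 \right)} \right)} + 10\right) = 1 \left(\sqrt{1 + \left(\left(-2\right) \left(-3\right)\right)^{2}} + 10\right) = 1 \left(\sqrt{1 + 6^{2}} + 10\right) = 1 \left(\sqrt{1 + 36} + 10\right) = 1 \left(\sqrt{37} + 10\right) = 1 \left(10 + \sqrt{37}\right) = 10 + \sqrt{37}$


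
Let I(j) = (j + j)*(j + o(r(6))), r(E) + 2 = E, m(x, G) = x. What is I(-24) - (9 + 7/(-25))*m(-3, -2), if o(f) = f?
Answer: 24654/25 ≈ 986.16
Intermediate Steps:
r(E) = -2 + E
I(j) = 2*j*(4 + j) (I(j) = (j + j)*(j + (-2 + 6)) = (2*j)*(j + 4) = (2*j)*(4 + j) = 2*j*(4 + j))
I(-24) - (9 + 7/(-25))*m(-3, -2) = 2*(-24)*(4 - 24) - (9 + 7/(-25))*(-3) = 2*(-24)*(-20) - (9 + 7*(-1/25))*(-3) = 960 - (9 - 7/25)*(-3) = 960 - 218*(-3)/25 = 960 - 1*(-654/25) = 960 + 654/25 = 24654/25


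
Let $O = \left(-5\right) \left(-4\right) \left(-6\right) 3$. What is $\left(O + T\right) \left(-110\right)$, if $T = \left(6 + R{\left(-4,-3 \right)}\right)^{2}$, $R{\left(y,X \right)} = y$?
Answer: $39160$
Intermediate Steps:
$O = -360$ ($O = 20 \left(-6\right) 3 = \left(-120\right) 3 = -360$)
$T = 4$ ($T = \left(6 - 4\right)^{2} = 2^{2} = 4$)
$\left(O + T\right) \left(-110\right) = \left(-360 + 4\right) \left(-110\right) = \left(-356\right) \left(-110\right) = 39160$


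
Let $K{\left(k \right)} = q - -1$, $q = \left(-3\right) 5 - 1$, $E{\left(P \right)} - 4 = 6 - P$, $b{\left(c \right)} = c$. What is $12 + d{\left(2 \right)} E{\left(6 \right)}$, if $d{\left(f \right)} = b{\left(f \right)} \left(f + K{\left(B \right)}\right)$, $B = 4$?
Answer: $-92$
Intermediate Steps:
$E{\left(P \right)} = 10 - P$ ($E{\left(P \right)} = 4 - \left(-6 + P\right) = 10 - P$)
$q = -16$ ($q = -15 - 1 = -16$)
$K{\left(k \right)} = -15$ ($K{\left(k \right)} = -16 - -1 = -16 + 1 = -15$)
$d{\left(f \right)} = f \left(-15 + f\right)$ ($d{\left(f \right)} = f \left(f - 15\right) = f \left(-15 + f\right)$)
$12 + d{\left(2 \right)} E{\left(6 \right)} = 12 + 2 \left(-15 + 2\right) \left(10 - 6\right) = 12 + 2 \left(-13\right) \left(10 - 6\right) = 12 - 104 = -92$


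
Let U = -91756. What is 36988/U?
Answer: -1321/3277 ≈ -0.40311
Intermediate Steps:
36988/U = 36988/(-91756) = 36988*(-1/91756) = -1321/3277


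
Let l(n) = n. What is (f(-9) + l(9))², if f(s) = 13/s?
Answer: 4624/81 ≈ 57.086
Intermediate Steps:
(f(-9) + l(9))² = (13/(-9) + 9)² = (13*(-⅑) + 9)² = (-13/9 + 9)² = (68/9)² = 4624/81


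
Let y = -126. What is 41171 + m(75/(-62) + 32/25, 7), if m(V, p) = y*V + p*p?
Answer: 31938633/775 ≈ 41211.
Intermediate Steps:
m(V, p) = p**2 - 126*V (m(V, p) = -126*V + p*p = -126*V + p**2 = p**2 - 126*V)
41171 + m(75/(-62) + 32/25, 7) = 41171 + (7**2 - 126*(75/(-62) + 32/25)) = 41171 + (49 - 126*(75*(-1/62) + 32*(1/25))) = 41171 + (49 - 126*(-75/62 + 32/25)) = 41171 + (49 - 126*109/1550) = 41171 + (49 - 6867/775) = 41171 + 31108/775 = 31938633/775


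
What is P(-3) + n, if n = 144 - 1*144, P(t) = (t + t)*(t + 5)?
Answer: -12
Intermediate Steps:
P(t) = 2*t*(5 + t) (P(t) = (2*t)*(5 + t) = 2*t*(5 + t))
n = 0 (n = 144 - 144 = 0)
P(-3) + n = 2*(-3)*(5 - 3) + 0 = 2*(-3)*2 + 0 = -12 + 0 = -12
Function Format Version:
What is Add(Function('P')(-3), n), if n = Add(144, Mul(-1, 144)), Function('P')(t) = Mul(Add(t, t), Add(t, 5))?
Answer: -12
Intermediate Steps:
Function('P')(t) = Mul(2, t, Add(5, t)) (Function('P')(t) = Mul(Mul(2, t), Add(5, t)) = Mul(2, t, Add(5, t)))
n = 0 (n = Add(144, -144) = 0)
Add(Function('P')(-3), n) = Add(Mul(2, -3, Add(5, -3)), 0) = Add(Mul(2, -3, 2), 0) = Add(-12, 0) = -12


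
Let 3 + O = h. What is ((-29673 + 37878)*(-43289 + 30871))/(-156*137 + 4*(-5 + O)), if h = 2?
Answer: 16981615/3566 ≈ 4762.1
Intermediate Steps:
O = -1 (O = -3 + 2 = -1)
((-29673 + 37878)*(-43289 + 30871))/(-156*137 + 4*(-5 + O)) = ((-29673 + 37878)*(-43289 + 30871))/(-156*137 + 4*(-5 - 1)) = (8205*(-12418))/(-21372 + 4*(-6)) = -101889690/(-21372 - 24) = -101889690/(-21396) = -101889690*(-1/21396) = 16981615/3566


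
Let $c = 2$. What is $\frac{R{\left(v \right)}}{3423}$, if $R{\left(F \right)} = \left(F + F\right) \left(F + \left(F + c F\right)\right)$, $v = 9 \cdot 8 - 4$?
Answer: $\frac{36992}{3423} \approx 10.807$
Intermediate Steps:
$v = 68$ ($v = 72 - 4 = 68$)
$R{\left(F \right)} = 8 F^{2}$ ($R{\left(F \right)} = \left(F + F\right) \left(F + \left(F + 2 F\right)\right) = 2 F \left(F + 3 F\right) = 2 F 4 F = 8 F^{2}$)
$\frac{R{\left(v \right)}}{3423} = \frac{8 \cdot 68^{2}}{3423} = 8 \cdot 4624 \cdot \frac{1}{3423} = 36992 \cdot \frac{1}{3423} = \frac{36992}{3423}$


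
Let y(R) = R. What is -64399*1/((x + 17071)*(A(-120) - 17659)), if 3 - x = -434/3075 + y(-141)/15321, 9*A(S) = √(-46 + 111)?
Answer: 1446575905153014525/6772785323091850539848 + 9101911553775*√65/6772785323091850539848 ≈ 0.00021360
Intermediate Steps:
A(S) = √65/9 (A(S) = √(-46 + 111)/9 = √65/9)
x = 49473038/15704025 (x = 3 - (-434/3075 - 141/15321) = 3 - (-434*1/3075 - 141*1/15321) = 3 - (-434/3075 - 47/5107) = 3 - 1*(-2360963/15704025) = 3 + 2360963/15704025 = 49473038/15704025 ≈ 3.1503)
-64399*1/((x + 17071)*(A(-120) - 17659)) = -64399*1/((49473038/15704025 + 17071)*(√65/9 - 17659)) = -64399*15704025/(268132883813*(-17659 + √65/9)) = -64399/(-4734958595253767/15704025 + 268132883813*√65/141336225)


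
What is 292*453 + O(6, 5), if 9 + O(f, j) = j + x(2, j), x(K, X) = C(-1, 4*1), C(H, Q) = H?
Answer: 132271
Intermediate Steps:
x(K, X) = -1
O(f, j) = -10 + j (O(f, j) = -9 + (j - 1) = -9 + (-1 + j) = -10 + j)
292*453 + O(6, 5) = 292*453 + (-10 + 5) = 132276 - 5 = 132271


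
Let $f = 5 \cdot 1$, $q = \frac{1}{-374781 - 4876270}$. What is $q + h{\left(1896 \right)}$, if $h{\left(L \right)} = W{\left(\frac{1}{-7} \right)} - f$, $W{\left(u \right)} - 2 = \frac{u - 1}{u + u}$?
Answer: $\frac{5251050}{5251051} \approx 1.0$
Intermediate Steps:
$q = - \frac{1}{5251051}$ ($q = \frac{1}{-5251051} = - \frac{1}{5251051} \approx -1.9044 \cdot 10^{-7}$)
$W{\left(u \right)} = 2 + \frac{-1 + u}{2 u}$ ($W{\left(u \right)} = 2 + \frac{u - 1}{u + u} = 2 + \frac{-1 + u}{2 u}$)
$f = 5$
$h{\left(L \right)} = 1$ ($h{\left(L \right)} = \frac{-1 + \frac{5}{-7}}{2 \frac{1}{-7}} - 5 = \frac{-1 + 5 \left(- \frac{1}{7}\right)}{2 \left(- \frac{1}{7}\right)} - 5 = \frac{1}{2} \left(-7\right) \left(-1 - \frac{5}{7}\right) - 5 = \frac{1}{2} \left(-7\right) \left(- \frac{12}{7}\right) - 5 = 6 - 5 = 1$)
$q + h{\left(1896 \right)} = - \frac{1}{5251051} + 1 = \frac{5251050}{5251051}$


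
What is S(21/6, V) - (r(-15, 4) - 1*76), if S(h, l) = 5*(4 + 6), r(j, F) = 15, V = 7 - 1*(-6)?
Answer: 111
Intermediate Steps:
V = 13 (V = 7 + 6 = 13)
S(h, l) = 50 (S(h, l) = 5*10 = 50)
S(21/6, V) - (r(-15, 4) - 1*76) = 50 - (15 - 1*76) = 50 - (15 - 76) = 50 - 1*(-61) = 50 + 61 = 111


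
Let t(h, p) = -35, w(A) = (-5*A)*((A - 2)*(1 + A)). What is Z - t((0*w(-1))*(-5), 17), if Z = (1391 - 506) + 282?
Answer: 1202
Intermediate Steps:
w(A) = -5*A*(1 + A)*(-2 + A) (w(A) = (-5*A)*((-2 + A)*(1 + A)) = (-5*A)*((1 + A)*(-2 + A)) = -5*A*(1 + A)*(-2 + A))
Z = 1167 (Z = 885 + 282 = 1167)
Z - t((0*w(-1))*(-5), 17) = 1167 - 1*(-35) = 1167 + 35 = 1202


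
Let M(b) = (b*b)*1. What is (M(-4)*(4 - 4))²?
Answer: 0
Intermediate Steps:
M(b) = b² (M(b) = b²*1 = b²)
(M(-4)*(4 - 4))² = ((-4)²*(4 - 4))² = (16*0)² = 0² = 0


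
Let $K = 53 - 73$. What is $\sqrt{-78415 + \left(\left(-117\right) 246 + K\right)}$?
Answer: $57 i \sqrt{33} \approx 327.44 i$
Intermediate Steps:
$K = -20$ ($K = 53 - 73 = -20$)
$\sqrt{-78415 + \left(\left(-117\right) 246 + K\right)} = \sqrt{-78415 - 28802} = \sqrt{-107217} = 57 i \sqrt{33}$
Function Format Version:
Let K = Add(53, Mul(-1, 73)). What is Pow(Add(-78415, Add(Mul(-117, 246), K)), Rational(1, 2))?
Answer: Mul(57, I, Pow(33, Rational(1, 2))) ≈ Mul(327.44, I)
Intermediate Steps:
K = -20 (K = Add(53, -73) = -20)
Pow(Add(-78415, Add(Mul(-117, 246), K)), Rational(1, 2)) = Pow(Add(-78415, Add(Mul(-117, 246), -20)), Rational(1, 2)) = Pow(Add(-78415, Add(-28782, -20)), Rational(1, 2)) = Pow(Add(-78415, -28802), Rational(1, 2)) = Pow(-107217, Rational(1, 2)) = Mul(57, I, Pow(33, Rational(1, 2)))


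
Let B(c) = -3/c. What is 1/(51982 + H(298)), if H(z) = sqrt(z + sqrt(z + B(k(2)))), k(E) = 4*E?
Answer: 1/(51982 + sqrt(298 + sqrt(4762)/4)) ≈ 1.9231e-5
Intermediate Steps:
H(z) = sqrt(z + sqrt(-3/8 + z)) (H(z) = sqrt(z + sqrt(z - 3/(4*2))) = sqrt(z + sqrt(z - 3/8)) = sqrt(z + sqrt(-3/8 + z)))
1/(51982 + H(298)) = 1/(51982 + sqrt(298 + sqrt(-3/8 + 298))) = 1/(51982 + sqrt(298 + sqrt(2381/8))) = 1/(51982 + sqrt(298 + sqrt(4762)/4))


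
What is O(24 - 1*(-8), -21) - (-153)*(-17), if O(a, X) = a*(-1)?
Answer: -2633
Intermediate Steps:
O(a, X) = -a
O(24 - 1*(-8), -21) - (-153)*(-17) = -(24 - 1*(-8)) - (-153)*(-17) = -(24 + 8) - 1*2601 = -1*32 - 2601 = -32 - 2601 = -2633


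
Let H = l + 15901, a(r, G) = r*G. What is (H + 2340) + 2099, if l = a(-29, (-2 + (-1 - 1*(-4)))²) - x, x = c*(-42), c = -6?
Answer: 20059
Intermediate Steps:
a(r, G) = G*r
x = 252 (x = -6*(-42) = 252)
l = -281 (l = (-2 + (-1 - 1*(-4)))²*(-29) - 1*252 = (-2 + (-1 + 4))²*(-29) - 252 = (-2 + 3)²*(-29) - 252 = 1²*(-29) - 252 = 1*(-29) - 252 = -29 - 252 = -281)
H = 15620 (H = -281 + 15901 = 15620)
(H + 2340) + 2099 = (15620 + 2340) + 2099 = 17960 + 2099 = 20059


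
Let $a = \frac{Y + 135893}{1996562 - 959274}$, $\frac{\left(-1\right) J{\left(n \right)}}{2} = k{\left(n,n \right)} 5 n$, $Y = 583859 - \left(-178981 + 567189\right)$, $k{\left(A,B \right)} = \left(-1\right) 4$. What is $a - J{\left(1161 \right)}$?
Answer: $- \frac{6021415397}{129661} \approx -46440.0$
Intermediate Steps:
$k{\left(A,B \right)} = -4$
$Y = 195651$ ($Y = 583859 - 388208 = 195651$)
$J{\left(n \right)} = 40 n$ ($J{\left(n \right)} = - 2 \left(-4\right) 5 n = - 2 \left(- 20 n\right) = 40 n$)
$a = \frac{41443}{129661}$ ($a = \frac{195651 + 135893}{1996562 - 959274} = \frac{331544}{1037288} = 331544 \cdot \frac{1}{1037288} = \frac{41443}{129661} \approx 0.31963$)
$a - J{\left(1161 \right)} = \frac{41443}{129661} - 40 \cdot 1161 = \frac{41443}{129661} - 46440 = - \frac{6021415397}{129661}$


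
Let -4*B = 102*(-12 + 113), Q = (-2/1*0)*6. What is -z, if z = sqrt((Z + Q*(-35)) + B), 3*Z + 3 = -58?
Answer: -5*I*sqrt(3738)/6 ≈ -50.949*I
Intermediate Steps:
Z = -61/3 (Z = -1 + (1/3)*(-58) = -1 - 58/3 = -61/3 ≈ -20.333)
Q = 0 (Q = (-2*1*0)*6 = -2*0*6 = 0*6 = 0)
B = -5151/2 (B = -51*(-12 + 113)/2 = -51*101/2 = -1/4*10302 = -5151/2 ≈ -2575.5)
z = 5*I*sqrt(3738)/6 (z = sqrt((-61/3 + 0*(-35)) - 5151/2) = sqrt((-61/3 + 0) - 5151/2) = sqrt(-61/3 - 5151/2) = sqrt(-15575/6) = 5*I*sqrt(3738)/6 ≈ 50.949*I)
-z = -5*I*sqrt(3738)/6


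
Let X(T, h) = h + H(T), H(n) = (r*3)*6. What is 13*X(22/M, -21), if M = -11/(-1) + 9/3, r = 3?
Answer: 429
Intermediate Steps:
H(n) = 54 (H(n) = (3*3)*6 = 9*6 = 54)
M = 14 (M = -11*(-1) + 9*(1/3) = 11 + 3 = 14)
X(T, h) = 54 + h (X(T, h) = h + 54 = 54 + h)
13*X(22/M, -21) = 13*(54 - 21) = 13*33 = 429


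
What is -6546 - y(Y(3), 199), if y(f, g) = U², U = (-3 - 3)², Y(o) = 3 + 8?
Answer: -7842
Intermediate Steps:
Y(o) = 11
U = 36 (U = (-6)² = 36)
y(f, g) = 1296 (y(f, g) = 36² = 1296)
-6546 - y(Y(3), 199) = -6546 - 1*1296 = -6546 - 1296 = -7842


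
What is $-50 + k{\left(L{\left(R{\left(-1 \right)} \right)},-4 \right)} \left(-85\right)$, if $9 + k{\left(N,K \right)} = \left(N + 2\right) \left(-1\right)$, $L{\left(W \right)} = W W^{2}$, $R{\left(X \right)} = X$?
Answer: $800$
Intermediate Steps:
$L{\left(W \right)} = W^{3}$
$k{\left(N,K \right)} = -11 - N$ ($k{\left(N,K \right)} = -9 + \left(N + 2\right) \left(-1\right) = -9 + \left(2 + N\right) \left(-1\right) = -9 - \left(2 + N\right) = -11 - N$)
$-50 + k{\left(L{\left(R{\left(-1 \right)} \right)},-4 \right)} \left(-85\right) = -50 + \left(-11 - \left(-1\right)^{3}\right) \left(-85\right) = -50 + \left(-11 - -1\right) \left(-85\right) = -50 + \left(-11 + 1\right) \left(-85\right) = -50 - -850 = -50 + 850 = 800$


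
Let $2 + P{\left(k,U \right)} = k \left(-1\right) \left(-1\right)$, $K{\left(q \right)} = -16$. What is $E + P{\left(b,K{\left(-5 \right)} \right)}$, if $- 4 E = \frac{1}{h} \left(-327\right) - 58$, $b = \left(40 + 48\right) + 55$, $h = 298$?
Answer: $\frac{185683}{1192} \approx 155.77$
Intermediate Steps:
$b = 143$ ($b = 88 + 55 = 143$)
$P{\left(k,U \right)} = -2 + k$ ($P{\left(k,U \right)} = -2 + k \left(-1\right) \left(-1\right) = -2 + - k \left(-1\right) = -2 + k$)
$E = \frac{17611}{1192}$ ($E = - \frac{\frac{1}{298} \left(-327\right) - 58}{4} = - \frac{- \frac{327}{298} - 58}{4} = \left(- \frac{1}{4}\right) \left(- \frac{17611}{298}\right) = \frac{17611}{1192} \approx 14.774$)
$E + P{\left(b,K{\left(-5 \right)} \right)} = \frac{17611}{1192} + \left(-2 + 143\right) = \frac{17611}{1192} + 141 = \frac{185683}{1192}$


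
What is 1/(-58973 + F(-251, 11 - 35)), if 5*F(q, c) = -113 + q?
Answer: -5/295229 ≈ -1.6936e-5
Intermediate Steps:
F(q, c) = -113/5 + q/5 (F(q, c) = (-113 + q)/5 = -113/5 + q/5)
1/(-58973 + F(-251, 11 - 35)) = 1/(-58973 + (-113/5 + (⅕)*(-251))) = 1/(-58973 + (-113/5 - 251/5)) = 1/(-58973 - 364/5) = 1/(-295229/5) = -5/295229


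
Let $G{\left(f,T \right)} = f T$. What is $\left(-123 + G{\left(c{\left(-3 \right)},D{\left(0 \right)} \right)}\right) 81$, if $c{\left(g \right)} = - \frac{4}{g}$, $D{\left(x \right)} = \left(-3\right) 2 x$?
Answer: $-9963$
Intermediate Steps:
$D{\left(x \right)} = - 6 x$
$G{\left(f,T \right)} = T f$
$\left(-123 + G{\left(c{\left(-3 \right)},D{\left(0 \right)} \right)}\right) 81 = \left(-123 + \left(-6\right) 0 \left(- \frac{4}{-3}\right)\right) 81 = \left(-123 + 0 \left(\left(-4\right) \left(- \frac{1}{3}\right)\right)\right) 81 = \left(-123 + 0 \cdot \frac{4}{3}\right) 81 = \left(-123 + 0\right) 81 = \left(-123\right) 81 = -9963$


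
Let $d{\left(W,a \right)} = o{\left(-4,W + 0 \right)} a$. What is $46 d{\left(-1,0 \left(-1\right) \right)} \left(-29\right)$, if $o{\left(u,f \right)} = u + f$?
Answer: $0$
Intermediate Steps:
$o{\left(u,f \right)} = f + u$
$d{\left(W,a \right)} = a \left(-4 + W\right)$ ($d{\left(W,a \right)} = \left(\left(W + 0\right) - 4\right) a = \left(W - 4\right) a = \left(-4 + W\right) a = a \left(-4 + W\right)$)
$46 d{\left(-1,0 \left(-1\right) \right)} \left(-29\right) = 46 \cdot 0 \left(-1\right) \left(-4 - 1\right) \left(-29\right) = 46 \cdot 0 \left(-5\right) \left(-29\right) = 46 \cdot 0 \left(-29\right) = 0 \left(-29\right) = 0$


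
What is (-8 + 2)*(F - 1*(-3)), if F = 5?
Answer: -48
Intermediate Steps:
(-8 + 2)*(F - 1*(-3)) = (-8 + 2)*(5 - 1*(-3)) = -6*(5 + 3) = -6*8 = -48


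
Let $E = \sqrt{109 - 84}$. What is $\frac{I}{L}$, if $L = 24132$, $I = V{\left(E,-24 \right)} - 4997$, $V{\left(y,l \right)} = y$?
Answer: $- \frac{416}{2011} \approx -0.20686$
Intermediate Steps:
$E = 5$ ($E = \sqrt{25} = 5$)
$I = -4992$ ($I = 5 - 4997 = -4992$)
$\frac{I}{L} = - \frac{4992}{24132} = \left(-4992\right) \frac{1}{24132} = - \frac{416}{2011}$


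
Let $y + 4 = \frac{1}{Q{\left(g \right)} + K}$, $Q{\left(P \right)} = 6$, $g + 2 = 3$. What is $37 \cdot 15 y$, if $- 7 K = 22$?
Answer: $- \frac{8103}{4} \approx -2025.8$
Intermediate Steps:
$g = 1$ ($g = -2 + 3 = 1$)
$K = - \frac{22}{7}$ ($K = \left(- \frac{1}{7}\right) 22 = - \frac{22}{7} \approx -3.1429$)
$y = - \frac{73}{20}$ ($y = -4 + \frac{1}{6 - \frac{22}{7}} = -4 + \frac{1}{\frac{20}{7}} = -4 + \frac{7}{20} = - \frac{73}{20} \approx -3.65$)
$37 \cdot 15 y = 37 \cdot 15 \left(- \frac{73}{20}\right) = 555 \left(- \frac{73}{20}\right) = - \frac{8103}{4}$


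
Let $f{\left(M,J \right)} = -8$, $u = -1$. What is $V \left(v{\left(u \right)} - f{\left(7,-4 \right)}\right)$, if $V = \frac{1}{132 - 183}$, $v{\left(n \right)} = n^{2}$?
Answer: $- \frac{3}{17} \approx -0.17647$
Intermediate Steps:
$V = - \frac{1}{51}$ ($V = \frac{1}{-51} = - \frac{1}{51} \approx -0.019608$)
$V \left(v{\left(u \right)} - f{\left(7,-4 \right)}\right) = - \frac{\left(-1\right)^{2} - -8}{51} = - \frac{1 + 8}{51} = \left(- \frac{1}{51}\right) 9 = - \frac{3}{17}$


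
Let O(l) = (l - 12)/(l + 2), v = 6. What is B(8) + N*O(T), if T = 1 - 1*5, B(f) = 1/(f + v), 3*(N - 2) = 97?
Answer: 11539/42 ≈ 274.74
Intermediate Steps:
N = 103/3 (N = 2 + (⅓)*97 = 2 + 97/3 = 103/3 ≈ 34.333)
B(f) = 1/(6 + f) (B(f) = 1/(f + 6) = 1/(6 + f))
T = -4 (T = 1 - 5 = -4)
O(l) = (-12 + l)/(2 + l)
B(8) + N*O(T) = 1/(6 + 8) + 103*((-12 - 4)/(2 - 4))/3 = 1/14 + 103*(-16/(-2))/3 = 1/14 + 103*(-½*(-16))/3 = 1/14 + (103/3)*8 = 1/14 + 824/3 = 11539/42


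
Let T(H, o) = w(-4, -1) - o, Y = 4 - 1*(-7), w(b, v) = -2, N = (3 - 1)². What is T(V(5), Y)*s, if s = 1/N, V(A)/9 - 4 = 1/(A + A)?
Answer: -13/4 ≈ -3.2500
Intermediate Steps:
N = 4 (N = 2² = 4)
V(A) = 36 + 9/(2*A) (V(A) = 36 + 9/(A + A) = 36 + 9/((2*A)) = 36 + 9*(1/(2*A)) = 36 + 9/(2*A))
Y = 11 (Y = 4 + 7 = 11)
T(H, o) = -2 - o
s = ¼ (s = 1/4 = ¼ ≈ 0.25000)
T(V(5), Y)*s = (-2 - 1*11)*(¼) = (-2 - 11)*(¼) = -13*¼ = -13/4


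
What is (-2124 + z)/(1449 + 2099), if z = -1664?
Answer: -947/887 ≈ -1.0676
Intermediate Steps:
(-2124 + z)/(1449 + 2099) = (-2124 - 1664)/(1449 + 2099) = -3788/3548 = -3788*1/3548 = -947/887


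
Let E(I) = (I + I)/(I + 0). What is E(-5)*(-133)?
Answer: -266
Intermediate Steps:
E(I) = 2 (E(I) = (2*I)/I = 2)
E(-5)*(-133) = 2*(-133) = -266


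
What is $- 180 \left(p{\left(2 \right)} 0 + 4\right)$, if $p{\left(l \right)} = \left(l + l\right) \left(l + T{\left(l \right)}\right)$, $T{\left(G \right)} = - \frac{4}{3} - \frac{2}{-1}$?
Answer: $-720$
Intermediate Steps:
$T{\left(G \right)} = \frac{2}{3}$ ($T{\left(G \right)} = \left(-4\right) \frac{1}{3} - -2 = - \frac{4}{3} + 2 = \frac{2}{3}$)
$p{\left(l \right)} = 2 l \left(\frac{2}{3} + l\right)$ ($p{\left(l \right)} = \left(l + l\right) \left(l + \frac{2}{3}\right) = 2 l \left(\frac{2}{3} + l\right)$)
$- 180 \left(p{\left(2 \right)} 0 + 4\right) = - 180 \left(\frac{2}{3} \cdot 2 \left(2 + 3 \cdot 2\right) 0 + 4\right) = - 180 \left(\frac{2}{3} \cdot 2 \left(2 + 6\right) 0 + 4\right) = - 180 \left(\frac{2}{3} \cdot 2 \cdot 8 \cdot 0 + 4\right) = - 180 \left(\frac{32}{3} \cdot 0 + 4\right) = - 180 \left(0 + 4\right) = \left(-180\right) 4 = -720$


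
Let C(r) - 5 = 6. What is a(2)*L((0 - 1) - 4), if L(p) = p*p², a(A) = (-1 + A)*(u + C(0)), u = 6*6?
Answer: -5875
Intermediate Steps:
C(r) = 11 (C(r) = 5 + 6 = 11)
u = 36
a(A) = -47 + 47*A (a(A) = (-1 + A)*(36 + 11) = (-1 + A)*47 = -47 + 47*A)
L(p) = p³
a(2)*L((0 - 1) - 4) = (-47 + 47*2)*((0 - 1) - 4)³ = (-47 + 94)*(-1 - 4)³ = 47*(-5)³ = 47*(-125) = -5875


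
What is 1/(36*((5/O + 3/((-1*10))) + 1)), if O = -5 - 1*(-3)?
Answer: -5/324 ≈ -0.015432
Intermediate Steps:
O = -2 (O = -5 + 3 = -2)
1/(36*((5/O + 3/((-1*10))) + 1)) = 1/(36*((5/(-2) + 3/((-1*10))) + 1)) = 1/(36*((5*(-½) + 3/(-10)) + 1)) = 1/(36*((-5/2 + 3*(-⅒)) + 1)) = 1/(36*((-5/2 - 3/10) + 1)) = 1/(36*(-14/5 + 1)) = 1/(36*(-9/5)) = 1/(-324/5) = -5/324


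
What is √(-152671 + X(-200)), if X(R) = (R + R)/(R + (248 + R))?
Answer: I*√55113281/19 ≈ 390.73*I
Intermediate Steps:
X(R) = 2*R/(248 + 2*R) (X(R) = (2*R)/(248 + 2*R) = 2*R/(248 + 2*R))
√(-152671 + X(-200)) = √(-152671 - 200/(124 - 200)) = √(-152671 - 200/(-76)) = √(-152671 - 200*(-1/76)) = √(-152671 + 50/19) = √(-2900699/19) = I*√55113281/19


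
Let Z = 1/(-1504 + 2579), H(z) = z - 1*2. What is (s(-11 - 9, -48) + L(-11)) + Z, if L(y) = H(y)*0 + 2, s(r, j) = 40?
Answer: 45151/1075 ≈ 42.001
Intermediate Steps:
H(z) = -2 + z (H(z) = z - 2 = -2 + z)
Z = 1/1075 ≈ 0.00093023
L(y) = 2 (L(y) = (-2 + y)*0 + 2 = 0 + 2 = 2)
(s(-11 - 9, -48) + L(-11)) + Z = (40 + 2) + 1/1075 = 42 + 1/1075 = 45151/1075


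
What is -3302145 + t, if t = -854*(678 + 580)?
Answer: -4376477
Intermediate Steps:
t = -1074332 (t = -854*1258 = -1074332)
-3302145 + t = -3302145 - 1074332 = -4376477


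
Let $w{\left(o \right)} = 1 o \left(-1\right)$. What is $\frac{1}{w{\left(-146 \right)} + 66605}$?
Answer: $\frac{1}{66751} \approx 1.4981 \cdot 10^{-5}$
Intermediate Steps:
$w{\left(o \right)} = - o$ ($w{\left(o \right)} = o \left(-1\right) = - o$)
$\frac{1}{w{\left(-146 \right)} + 66605} = \frac{1}{\left(-1\right) \left(-146\right) + 66605} = \frac{1}{146 + 66605} = \frac{1}{66751}$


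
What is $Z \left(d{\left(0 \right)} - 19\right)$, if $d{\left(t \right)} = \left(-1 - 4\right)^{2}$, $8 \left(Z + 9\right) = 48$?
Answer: $-18$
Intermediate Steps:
$Z = -3$ ($Z = -9 + \frac{1}{8} \cdot 48 = -9 + 6 = -3$)
$d{\left(t \right)} = 25$ ($d{\left(t \right)} = \left(-5\right)^{2} = 25$)
$Z \left(d{\left(0 \right)} - 19\right) = - 3 \left(25 - 19\right) = \left(-3\right) 6 = -18$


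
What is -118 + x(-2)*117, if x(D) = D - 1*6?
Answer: -1054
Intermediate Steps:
x(D) = -6 + D (x(D) = D - 6 = -6 + D)
-118 + x(-2)*117 = -118 + (-6 - 2)*117 = -118 - 8*117 = -118 - 936 = -1054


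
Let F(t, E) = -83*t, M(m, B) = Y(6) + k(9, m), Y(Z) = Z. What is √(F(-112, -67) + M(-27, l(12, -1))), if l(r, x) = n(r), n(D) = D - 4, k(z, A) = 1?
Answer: √9303 ≈ 96.452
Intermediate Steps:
n(D) = -4 + D
l(r, x) = -4 + r
M(m, B) = 7 (M(m, B) = 6 + 1 = 7)
√(F(-112, -67) + M(-27, l(12, -1))) = √(-83*(-112) + 7) = √(9296 + 7) = √9303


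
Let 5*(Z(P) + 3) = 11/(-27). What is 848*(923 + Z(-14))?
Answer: 105312272/135 ≈ 7.8009e+5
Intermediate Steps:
Z(P) = -416/135 (Z(P) = -3 + (11/(-27))/5 = -3 + (11*(-1/27))/5 = -3 + (⅕)*(-11/27) = -3 - 11/135 = -416/135)
848*(923 + Z(-14)) = 848*(923 - 416/135) = 848*(124189/135) = 105312272/135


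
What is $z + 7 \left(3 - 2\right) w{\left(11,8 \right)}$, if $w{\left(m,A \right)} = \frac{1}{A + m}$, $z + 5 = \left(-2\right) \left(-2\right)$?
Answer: $- \frac{12}{19} \approx -0.63158$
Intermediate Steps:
$z = -1$ ($z = -5 - -4 = -5 + 4 = -1$)
$z + 7 \left(3 - 2\right) w{\left(11,8 \right)} = -1 + \frac{7 \left(3 - 2\right)}{8 + 11} = -1 + \frac{7 \cdot 1}{19} = -1 + 7 \cdot \frac{1}{19} = -1 + \frac{7}{19} = - \frac{12}{19}$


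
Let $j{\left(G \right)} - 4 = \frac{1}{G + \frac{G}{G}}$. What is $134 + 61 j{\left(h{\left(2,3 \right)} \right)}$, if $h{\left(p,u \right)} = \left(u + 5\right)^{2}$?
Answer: $\frac{24631}{65} \approx 378.94$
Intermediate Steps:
$h{\left(p,u \right)} = \left(5 + u\right)^{2}$
$j{\left(G \right)} = 4 + \frac{1}{1 + G}$ ($j{\left(G \right)} = 4 + \frac{1}{G + \frac{G}{G}} = 4 + \frac{1}{G + 1} = 4 + \frac{1}{1 + G}$)
$134 + 61 j{\left(h{\left(2,3 \right)} \right)} = 134 + 61 \frac{5 + 4 \left(5 + 3\right)^{2}}{1 + \left(5 + 3\right)^{2}} = 134 + 61 \frac{5 + 4 \cdot 8^{2}}{1 + 8^{2}} = 134 + 61 \frac{5 + 4 \cdot 64}{1 + 64} = 134 + 61 \frac{5 + 256}{65} = 134 + 61 \cdot \frac{1}{65} \cdot 261 = 134 + 61 \cdot \frac{261}{65} = 134 + \frac{15921}{65} = \frac{24631}{65}$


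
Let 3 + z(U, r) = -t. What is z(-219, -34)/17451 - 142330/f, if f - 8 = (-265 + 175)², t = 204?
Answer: -138082177/7860706 ≈ -17.566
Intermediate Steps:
z(U, r) = -207 (z(U, r) = -3 - 1*204 = -3 - 204 = -207)
f = 8108 (f = 8 + (-265 + 175)² = 8 + (-90)² = 8 + 8100 = 8108)
z(-219, -34)/17451 - 142330/f = -207/17451 - 142330/8108 = -207*1/17451 - 142330*1/8108 = -23/1939 - 71165/4054 = -138082177/7860706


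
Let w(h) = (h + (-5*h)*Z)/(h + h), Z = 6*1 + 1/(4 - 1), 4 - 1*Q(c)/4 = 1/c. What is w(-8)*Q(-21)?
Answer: -15640/63 ≈ -248.25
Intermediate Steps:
Q(c) = 16 - 4/c
Z = 19/3 (Z = 6 + 1/3 = 6 + ⅓ = 19/3 ≈ 6.3333)
w(h) = -46/3 (w(h) = (h - 5*h*(19/3))/(h + h) = (h - 95*h/3)/((2*h)) = (-92*h/3)*(1/(2*h)) = -46/3)
w(-8)*Q(-21) = -46*(16 - 4/(-21))/3 = -46*(16 - 4*(-1/21))/3 = -46*(16 + 4/21)/3 = -46/3*340/21 = -15640/63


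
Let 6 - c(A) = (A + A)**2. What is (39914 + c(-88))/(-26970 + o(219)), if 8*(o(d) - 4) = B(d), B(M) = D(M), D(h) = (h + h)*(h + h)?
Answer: -17888/5971 ≈ -2.9958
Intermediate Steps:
D(h) = 4*h**2 (D(h) = (2*h)*(2*h) = 4*h**2)
B(M) = 4*M**2
o(d) = 4 + d**2/2 (o(d) = 4 + (4*d**2)/8 = 4 + d**2/2)
c(A) = 6 - 4*A**2 (c(A) = 6 - (A + A)**2 = 6 - (2*A)**2 = 6 - 4*A**2)
(39914 + c(-88))/(-26970 + o(219)) = (39914 + (6 - 4*(-88)**2))/(-26970 + (4 + (1/2)*219**2)) = (39914 + (6 - 4*7744))/(-26970 + (4 + (1/2)*47961)) = (39914 + (6 - 30976))/(-26970 + (4 + 47961/2)) = (39914 - 30970)/(-26970 + 47969/2) = 8944/(-5971/2) = 8944*(-2/5971) = -17888/5971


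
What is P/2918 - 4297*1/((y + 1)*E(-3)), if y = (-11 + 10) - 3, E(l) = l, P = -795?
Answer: -12545801/26262 ≈ -477.72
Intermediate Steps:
y = -4 (y = -1 - 3 = -4)
P/2918 - 4297*1/((y + 1)*E(-3)) = -795/2918 - 4297*(-1/(3*(-4 + 1))) = -795*1/2918 - 4297/((-3*(-3))) = -795/2918 - 4297/9 = -12545801/26262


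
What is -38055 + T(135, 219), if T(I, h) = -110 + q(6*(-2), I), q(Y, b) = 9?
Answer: -38156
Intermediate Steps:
T(I, h) = -101 (T(I, h) = -110 + 9 = -101)
-38055 + T(135, 219) = -38055 - 101 = -38156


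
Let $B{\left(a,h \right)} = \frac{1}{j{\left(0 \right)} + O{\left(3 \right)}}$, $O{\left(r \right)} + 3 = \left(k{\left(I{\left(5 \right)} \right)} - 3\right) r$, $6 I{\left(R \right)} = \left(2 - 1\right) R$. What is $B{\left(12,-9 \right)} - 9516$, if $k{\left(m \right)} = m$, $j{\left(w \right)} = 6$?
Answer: $- \frac{66614}{7} \approx -9516.3$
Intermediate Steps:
$I{\left(R \right)} = \frac{R}{6}$ ($I{\left(R \right)} = \frac{\left(2 - 1\right) R}{6} = \frac{1 R}{6} = \frac{R}{6}$)
$O{\left(r \right)} = -3 - \frac{13 r}{6}$ ($O{\left(r \right)} = -3 + \left(\frac{1}{6} \cdot 5 - 3\right) r = -3 + \left(\frac{5}{6} - 3\right) r = -3 - \frac{13 r}{6}$)
$B{\left(a,h \right)} = - \frac{2}{7}$ ($B{\left(a,h \right)} = \frac{1}{6 - \frac{19}{2}} = \frac{1}{- \frac{7}{2}} = - \frac{2}{7}$)
$B{\left(12,-9 \right)} - 9516 = - \frac{2}{7} - 9516 = - \frac{66614}{7}$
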